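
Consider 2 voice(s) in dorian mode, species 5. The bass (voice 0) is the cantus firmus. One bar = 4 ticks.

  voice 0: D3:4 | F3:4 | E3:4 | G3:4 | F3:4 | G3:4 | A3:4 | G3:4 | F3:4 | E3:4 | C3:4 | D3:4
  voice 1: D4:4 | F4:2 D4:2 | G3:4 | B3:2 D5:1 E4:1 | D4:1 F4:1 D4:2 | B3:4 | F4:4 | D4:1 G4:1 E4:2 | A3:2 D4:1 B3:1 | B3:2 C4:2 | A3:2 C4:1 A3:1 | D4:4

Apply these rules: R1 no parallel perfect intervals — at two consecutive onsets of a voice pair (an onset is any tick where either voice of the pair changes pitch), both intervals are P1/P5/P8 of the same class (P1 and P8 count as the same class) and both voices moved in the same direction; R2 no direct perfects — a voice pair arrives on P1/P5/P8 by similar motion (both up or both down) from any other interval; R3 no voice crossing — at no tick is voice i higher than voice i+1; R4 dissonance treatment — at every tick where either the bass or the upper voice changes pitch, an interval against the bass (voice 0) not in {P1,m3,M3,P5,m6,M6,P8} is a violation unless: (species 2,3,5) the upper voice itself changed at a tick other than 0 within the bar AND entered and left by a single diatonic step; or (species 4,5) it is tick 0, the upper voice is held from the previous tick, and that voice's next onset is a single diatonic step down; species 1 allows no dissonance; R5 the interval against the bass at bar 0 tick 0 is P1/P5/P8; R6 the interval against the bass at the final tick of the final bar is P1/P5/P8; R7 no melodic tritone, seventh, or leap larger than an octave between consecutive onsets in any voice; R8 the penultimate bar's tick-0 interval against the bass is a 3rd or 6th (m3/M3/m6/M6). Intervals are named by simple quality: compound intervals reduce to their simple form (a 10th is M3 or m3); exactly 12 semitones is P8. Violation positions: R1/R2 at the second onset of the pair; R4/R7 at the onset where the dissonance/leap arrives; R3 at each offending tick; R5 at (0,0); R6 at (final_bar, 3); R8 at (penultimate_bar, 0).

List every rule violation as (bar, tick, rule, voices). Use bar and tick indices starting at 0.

(1, 0, R1, (0, 1))
(3, 2, R7, (1,))
(3, 3, R7, (1,))
(6, 0, R7, (1,))
(7, 0, R2, (0, 1))
(8, 3, R4, (0, 1))
(11, 0, R2, (0, 1))

bar 0: v0=D3 v1=D4 downbeat P8
bar 1: v0=F3 v1=F4 downbeat P8
bar 2: v0=E3 v1=G3 downbeat m3
bar 3: v0=G3 v1=B3 downbeat M3
bar 4: v0=F3 v1=D4 downbeat M6
bar 5: v0=G3 v1=B3 downbeat M3
bar 6: v0=A3 v1=F4 downbeat m6
bar 7: v0=G3 v1=D4 downbeat P5
bar 8: v0=F3 v1=A3 downbeat M3
bar 9: v0=E3 v1=B3 downbeat P5
bar 10: v0=C3 v1=A3 downbeat M6
bar 11: v0=D3 v1=D4 downbeat P8
  -> R1 @ bar 1 tick 0 v(0, 1): D3/D4 P8 -> F3/F4 P8 similar
  -> R7 @ bar 3 tick 2 v(1,): B3->D5 leap 15st
  -> R7 @ bar 3 tick 3 v(1,): D5->E4 leap 10st
  -> R7 @ bar 6 tick 0 v(1,): B3->F4 leap 6st
  -> R2 @ bar 7 tick 0 v(0, 1): A3/F4 m6 -> G3/D4 P5 similar
  -> R4 @ bar 8 tick 3 v(0, 1): F3/B3 TT untreated
  -> R2 @ bar 11 tick 0 v(0, 1): C3/A3 M6 -> D3/D4 P8 similar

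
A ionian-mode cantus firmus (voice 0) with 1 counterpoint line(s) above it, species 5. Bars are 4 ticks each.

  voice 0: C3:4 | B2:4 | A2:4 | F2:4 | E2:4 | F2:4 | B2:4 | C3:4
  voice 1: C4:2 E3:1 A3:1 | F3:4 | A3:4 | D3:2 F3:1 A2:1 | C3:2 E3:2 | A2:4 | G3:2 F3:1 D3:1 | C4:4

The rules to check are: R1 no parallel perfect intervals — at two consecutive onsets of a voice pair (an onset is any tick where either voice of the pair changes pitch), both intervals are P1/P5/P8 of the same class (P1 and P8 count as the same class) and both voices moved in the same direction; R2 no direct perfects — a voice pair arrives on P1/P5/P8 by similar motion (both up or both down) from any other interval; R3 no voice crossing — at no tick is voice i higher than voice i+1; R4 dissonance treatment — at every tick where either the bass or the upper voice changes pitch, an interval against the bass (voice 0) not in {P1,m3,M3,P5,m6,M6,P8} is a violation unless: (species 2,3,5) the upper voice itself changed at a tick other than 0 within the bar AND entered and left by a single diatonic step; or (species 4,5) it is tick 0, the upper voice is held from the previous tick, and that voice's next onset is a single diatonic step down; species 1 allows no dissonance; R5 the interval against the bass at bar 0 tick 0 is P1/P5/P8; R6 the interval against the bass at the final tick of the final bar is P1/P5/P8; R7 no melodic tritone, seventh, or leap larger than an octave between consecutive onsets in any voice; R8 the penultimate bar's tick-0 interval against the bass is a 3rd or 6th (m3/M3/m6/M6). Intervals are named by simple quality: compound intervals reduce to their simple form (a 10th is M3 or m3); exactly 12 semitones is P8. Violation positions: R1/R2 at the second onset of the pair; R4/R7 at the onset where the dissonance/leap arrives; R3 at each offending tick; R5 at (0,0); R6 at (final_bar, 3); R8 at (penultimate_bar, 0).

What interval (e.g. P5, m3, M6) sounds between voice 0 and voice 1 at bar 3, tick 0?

M6

voice 0=F2 voice 1=D3 -> M6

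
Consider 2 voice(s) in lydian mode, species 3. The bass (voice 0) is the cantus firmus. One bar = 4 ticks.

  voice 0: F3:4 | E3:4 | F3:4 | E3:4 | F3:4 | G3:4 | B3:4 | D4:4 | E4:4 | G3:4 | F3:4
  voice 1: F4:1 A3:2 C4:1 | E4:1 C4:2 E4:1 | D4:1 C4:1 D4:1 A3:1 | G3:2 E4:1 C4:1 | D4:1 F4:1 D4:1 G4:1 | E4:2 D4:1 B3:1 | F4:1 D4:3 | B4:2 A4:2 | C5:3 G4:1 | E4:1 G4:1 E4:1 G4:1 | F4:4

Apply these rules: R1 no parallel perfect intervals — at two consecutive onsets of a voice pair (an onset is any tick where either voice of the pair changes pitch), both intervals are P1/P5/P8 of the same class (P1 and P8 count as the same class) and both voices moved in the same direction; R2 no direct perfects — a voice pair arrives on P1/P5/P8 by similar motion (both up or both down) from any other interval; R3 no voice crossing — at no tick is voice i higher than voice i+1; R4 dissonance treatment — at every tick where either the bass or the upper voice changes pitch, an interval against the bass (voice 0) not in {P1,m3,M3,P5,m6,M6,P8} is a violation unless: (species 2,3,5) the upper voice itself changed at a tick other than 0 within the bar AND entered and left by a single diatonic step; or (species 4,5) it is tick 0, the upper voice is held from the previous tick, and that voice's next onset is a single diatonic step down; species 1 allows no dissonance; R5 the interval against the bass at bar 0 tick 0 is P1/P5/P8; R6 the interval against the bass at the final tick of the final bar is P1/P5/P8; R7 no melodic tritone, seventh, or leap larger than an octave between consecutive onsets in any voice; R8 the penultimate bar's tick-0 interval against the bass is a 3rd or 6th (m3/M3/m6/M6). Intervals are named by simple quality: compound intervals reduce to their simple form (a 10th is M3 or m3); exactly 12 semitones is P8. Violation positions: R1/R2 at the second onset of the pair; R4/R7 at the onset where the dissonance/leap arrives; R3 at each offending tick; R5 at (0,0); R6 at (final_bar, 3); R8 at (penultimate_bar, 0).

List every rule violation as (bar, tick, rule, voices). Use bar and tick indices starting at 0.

(4, 3, R4, (0, 1))
(6, 0, R4, (0, 1))
(6, 0, R7, (1,))
(10, 0, R1, (0, 1))

bar 0: v0=F3 v1=F4 downbeat P8
bar 1: v0=E3 v1=E4 downbeat P8
bar 2: v0=F3 v1=D4 downbeat M6
bar 3: v0=E3 v1=G3 downbeat m3
bar 4: v0=F3 v1=D4 downbeat M6
bar 5: v0=G3 v1=E4 downbeat M6
bar 6: v0=B3 v1=F4 downbeat TT
bar 7: v0=D4 v1=B4 downbeat M6
bar 8: v0=E4 v1=C5 downbeat m6
bar 9: v0=G3 v1=E4 downbeat M6
bar 10: v0=F3 v1=F4 downbeat P8
  -> R4 @ bar 4 tick 3 v(0, 1): F3/G4 M2 untreated
  -> R4 @ bar 6 tick 0 v(0, 1): B3/F4 TT untreated
  -> R7 @ bar 6 tick 0 v(1,): B3->F4 leap 6st
  -> R1 @ bar 10 tick 0 v(0, 1): G3/G4 P8 -> F3/F4 P8 similar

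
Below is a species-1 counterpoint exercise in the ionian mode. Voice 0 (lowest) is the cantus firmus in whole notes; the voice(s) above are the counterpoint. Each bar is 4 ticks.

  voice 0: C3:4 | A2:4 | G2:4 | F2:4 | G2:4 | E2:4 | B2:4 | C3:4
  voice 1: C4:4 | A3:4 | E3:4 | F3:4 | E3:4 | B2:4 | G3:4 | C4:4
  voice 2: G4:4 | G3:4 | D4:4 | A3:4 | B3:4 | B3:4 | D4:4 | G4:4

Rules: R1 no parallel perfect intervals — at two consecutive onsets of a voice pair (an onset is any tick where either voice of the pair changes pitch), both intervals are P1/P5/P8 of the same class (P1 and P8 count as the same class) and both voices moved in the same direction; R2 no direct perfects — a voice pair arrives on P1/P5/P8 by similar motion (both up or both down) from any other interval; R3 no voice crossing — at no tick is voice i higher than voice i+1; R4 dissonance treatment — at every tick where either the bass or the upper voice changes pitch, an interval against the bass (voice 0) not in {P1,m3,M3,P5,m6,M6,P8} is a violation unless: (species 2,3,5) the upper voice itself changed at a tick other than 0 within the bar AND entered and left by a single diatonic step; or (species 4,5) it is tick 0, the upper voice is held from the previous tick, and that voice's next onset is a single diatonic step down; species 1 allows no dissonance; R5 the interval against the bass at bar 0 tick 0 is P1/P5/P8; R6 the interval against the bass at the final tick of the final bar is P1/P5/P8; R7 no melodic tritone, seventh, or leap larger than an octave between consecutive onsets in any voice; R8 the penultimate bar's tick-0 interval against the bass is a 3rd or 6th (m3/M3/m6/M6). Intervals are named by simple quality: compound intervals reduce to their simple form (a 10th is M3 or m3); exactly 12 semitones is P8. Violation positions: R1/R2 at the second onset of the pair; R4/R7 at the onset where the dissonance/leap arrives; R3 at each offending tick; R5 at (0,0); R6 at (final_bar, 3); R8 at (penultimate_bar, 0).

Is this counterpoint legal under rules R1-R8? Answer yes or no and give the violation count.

No (11 violations)

bar 0: v0=C3 v1=C4 v2=G4 (P5)
bar 1: v0=A2 v1=A3 v2=G3 (m7)
bar 2: v0=G2 v1=E3 v2=D4 (P5)
bar 3: v0=F2 v1=F3 v2=A3 (M3)
bar 4: v0=G2 v1=E3 v2=B3 (M3)
bar 5: v0=E2 v1=B2 v2=B3 (P5)
bar 6: v0=B2 v1=G3 v2=D4 (m3)
bar 7: v0=C3 v1=C4 v2=G4 (P5)
  R1 @ bar1.0: C3/C4 P8 -> A2/A3 P8 similar
  R3 @ bar1.0: A3 above G3
  R4 @ bar1.0: A2/G3 m7 untreated
  R3 @ bar1.1: A3 above G3
  R3 @ bar1.2: A3 above G3
  R3 @ bar1.3: A3 above G3
  R2 @ bar5.0: G2/E3 M6 -> E2/B2 P5 similar
  R2 @ bar6.0: B2/B3 P8 -> G3/D4 P5 similar
  R1 @ bar7.0: G3/D4 P5 -> C4/G4 P5 similar
  R2 @ bar7.0: B2/G3 m6 -> C3/C4 P8 similar
  R2 @ bar7.0: B2/D4 m3 -> C3/G4 P5 similar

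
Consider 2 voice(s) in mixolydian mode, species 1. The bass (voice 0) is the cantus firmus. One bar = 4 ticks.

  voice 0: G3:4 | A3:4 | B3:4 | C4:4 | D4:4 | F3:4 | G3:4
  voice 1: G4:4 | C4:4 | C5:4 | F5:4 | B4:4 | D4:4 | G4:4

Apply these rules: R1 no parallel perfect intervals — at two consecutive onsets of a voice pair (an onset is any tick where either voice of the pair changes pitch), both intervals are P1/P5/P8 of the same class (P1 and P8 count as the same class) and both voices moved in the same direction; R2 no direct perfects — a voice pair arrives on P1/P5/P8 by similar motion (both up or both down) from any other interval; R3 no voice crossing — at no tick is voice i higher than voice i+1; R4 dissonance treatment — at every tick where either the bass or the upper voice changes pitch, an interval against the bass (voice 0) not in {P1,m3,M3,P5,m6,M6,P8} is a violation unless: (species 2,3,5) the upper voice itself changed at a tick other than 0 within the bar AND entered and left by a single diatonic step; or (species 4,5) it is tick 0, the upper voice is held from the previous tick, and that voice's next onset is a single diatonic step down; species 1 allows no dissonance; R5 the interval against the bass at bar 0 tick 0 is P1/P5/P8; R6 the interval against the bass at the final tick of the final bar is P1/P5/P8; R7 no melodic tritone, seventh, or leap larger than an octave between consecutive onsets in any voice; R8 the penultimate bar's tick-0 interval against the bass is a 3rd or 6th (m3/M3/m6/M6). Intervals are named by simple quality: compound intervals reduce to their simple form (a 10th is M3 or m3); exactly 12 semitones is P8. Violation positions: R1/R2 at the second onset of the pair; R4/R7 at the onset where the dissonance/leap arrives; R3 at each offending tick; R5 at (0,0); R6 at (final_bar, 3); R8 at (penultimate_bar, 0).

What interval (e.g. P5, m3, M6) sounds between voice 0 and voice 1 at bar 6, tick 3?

voice 0=G3 voice 1=G4 -> P8

P8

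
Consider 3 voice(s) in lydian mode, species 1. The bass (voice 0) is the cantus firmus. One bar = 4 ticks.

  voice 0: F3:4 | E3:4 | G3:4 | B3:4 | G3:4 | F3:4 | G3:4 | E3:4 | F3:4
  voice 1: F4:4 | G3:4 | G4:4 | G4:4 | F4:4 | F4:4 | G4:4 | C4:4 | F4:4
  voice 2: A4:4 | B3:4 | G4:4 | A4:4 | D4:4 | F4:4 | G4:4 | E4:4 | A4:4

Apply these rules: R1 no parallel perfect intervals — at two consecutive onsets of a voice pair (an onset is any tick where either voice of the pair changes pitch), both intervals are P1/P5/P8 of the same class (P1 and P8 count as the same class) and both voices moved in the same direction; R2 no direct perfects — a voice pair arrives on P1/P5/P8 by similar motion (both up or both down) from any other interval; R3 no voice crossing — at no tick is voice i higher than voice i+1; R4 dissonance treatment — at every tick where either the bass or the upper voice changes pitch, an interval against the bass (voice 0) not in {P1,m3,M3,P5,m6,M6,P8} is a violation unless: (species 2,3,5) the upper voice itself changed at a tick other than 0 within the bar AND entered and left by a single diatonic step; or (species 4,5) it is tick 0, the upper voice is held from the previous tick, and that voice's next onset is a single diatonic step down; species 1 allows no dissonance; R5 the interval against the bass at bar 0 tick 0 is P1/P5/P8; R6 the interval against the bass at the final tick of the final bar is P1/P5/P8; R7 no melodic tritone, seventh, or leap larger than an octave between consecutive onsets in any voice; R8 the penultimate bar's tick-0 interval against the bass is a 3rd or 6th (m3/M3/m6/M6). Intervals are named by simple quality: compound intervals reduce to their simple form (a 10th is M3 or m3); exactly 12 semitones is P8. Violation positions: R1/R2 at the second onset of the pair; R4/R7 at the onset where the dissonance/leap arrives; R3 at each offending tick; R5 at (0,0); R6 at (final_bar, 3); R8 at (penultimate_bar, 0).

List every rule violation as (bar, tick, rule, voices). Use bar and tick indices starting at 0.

(0, 0, R5, (0, 2))
(1, 0, R2, (0, 2))
(1, 0, R7, (1,))
(1, 0, R7, (2,))
(2, 0, R2, (0, 1))
(2, 0, R2, (0, 2))
(2, 0, R2, (1, 2))
(3, 0, R4, (0, 2))
(4, 0, R2, (0, 2))
(4, 0, R3, (1, 2))
(4, 0, R4, (0, 1))
(4, 1, R3, (1, 2))
(4, 2, R3, (1, 2))
(4, 3, R3, (1, 2))
(6, 0, R1, (0, 1))
(6, 0, R1, (0, 2))
(6, 0, R1, (1, 2))
(7, 0, R1, (0, 2))
(7, 0, R8, (0, 2))
(8, 0, R2, (0, 1))
(8, 3, R6, (0, 2))

bar 0: v0=F3 v1=F4 v2=A4 downbeat M3
bar 1: v0=E3 v1=G3 v2=B3 downbeat P5
bar 2: v0=G3 v1=G4 v2=G4 downbeat P8
bar 3: v0=B3 v1=G4 v2=A4 downbeat m7
bar 4: v0=G3 v1=F4 v2=D4 downbeat P5
bar 5: v0=F3 v1=F4 v2=F4 downbeat P8
bar 6: v0=G3 v1=G4 v2=G4 downbeat P8
bar 7: v0=E3 v1=C4 v2=E4 downbeat P8
bar 8: v0=F3 v1=F4 v2=A4 downbeat M3
  -> R5 @ bar 0 tick 0 v(0, 2): opens on M3
  -> R2 @ bar 1 tick 0 v(0, 2): F3/A4 M3 -> E3/B3 P5 similar
  -> R7 @ bar 1 tick 0 v(1,): F4->G3 leap 10st
  -> R7 @ bar 1 tick 0 v(2,): A4->B3 leap 10st
  -> R2 @ bar 2 tick 0 v(0, 1): E3/G3 m3 -> G3/G4 P8 similar
  -> R2 @ bar 2 tick 0 v(0, 2): E3/B3 P5 -> G3/G4 P8 similar
  -> R2 @ bar 2 tick 0 v(1, 2): G3/B3 M3 -> G4/G4 P1 similar
  -> R4 @ bar 3 tick 0 v(0, 2): B3/A4 m7 untreated
  -> R2 @ bar 4 tick 0 v(0, 2): B3/A4 m7 -> G3/D4 P5 similar
  -> R3 @ bar 4 tick 0 v(1, 2): F4 above D4
  -> R4 @ bar 4 tick 0 v(0, 1): G3/F4 m7 untreated
  -> R3 @ bar 4 tick 1 v(1, 2): F4 above D4
  -> R3 @ bar 4 tick 2 v(1, 2): F4 above D4
  -> R3 @ bar 4 tick 3 v(1, 2): F4 above D4
  -> R1 @ bar 6 tick 0 v(0, 1): F3/F4 P8 -> G3/G4 P8 similar
  -> R1 @ bar 6 tick 0 v(0, 2): F3/F4 P8 -> G3/G4 P8 similar
  -> R1 @ bar 6 tick 0 v(1, 2): F4/F4 P1 -> G4/G4 P1 similar
  -> R1 @ bar 7 tick 0 v(0, 2): G3/G4 P8 -> E3/E4 P8 similar
  -> R8 @ bar 7 tick 0 v(0, 2): penult P8 not 3rd/6th
  -> R2 @ bar 8 tick 0 v(0, 1): E3/C4 m6 -> F3/F4 P8 similar
  -> R6 @ bar 8 tick 3 v(0, 2): closes on M3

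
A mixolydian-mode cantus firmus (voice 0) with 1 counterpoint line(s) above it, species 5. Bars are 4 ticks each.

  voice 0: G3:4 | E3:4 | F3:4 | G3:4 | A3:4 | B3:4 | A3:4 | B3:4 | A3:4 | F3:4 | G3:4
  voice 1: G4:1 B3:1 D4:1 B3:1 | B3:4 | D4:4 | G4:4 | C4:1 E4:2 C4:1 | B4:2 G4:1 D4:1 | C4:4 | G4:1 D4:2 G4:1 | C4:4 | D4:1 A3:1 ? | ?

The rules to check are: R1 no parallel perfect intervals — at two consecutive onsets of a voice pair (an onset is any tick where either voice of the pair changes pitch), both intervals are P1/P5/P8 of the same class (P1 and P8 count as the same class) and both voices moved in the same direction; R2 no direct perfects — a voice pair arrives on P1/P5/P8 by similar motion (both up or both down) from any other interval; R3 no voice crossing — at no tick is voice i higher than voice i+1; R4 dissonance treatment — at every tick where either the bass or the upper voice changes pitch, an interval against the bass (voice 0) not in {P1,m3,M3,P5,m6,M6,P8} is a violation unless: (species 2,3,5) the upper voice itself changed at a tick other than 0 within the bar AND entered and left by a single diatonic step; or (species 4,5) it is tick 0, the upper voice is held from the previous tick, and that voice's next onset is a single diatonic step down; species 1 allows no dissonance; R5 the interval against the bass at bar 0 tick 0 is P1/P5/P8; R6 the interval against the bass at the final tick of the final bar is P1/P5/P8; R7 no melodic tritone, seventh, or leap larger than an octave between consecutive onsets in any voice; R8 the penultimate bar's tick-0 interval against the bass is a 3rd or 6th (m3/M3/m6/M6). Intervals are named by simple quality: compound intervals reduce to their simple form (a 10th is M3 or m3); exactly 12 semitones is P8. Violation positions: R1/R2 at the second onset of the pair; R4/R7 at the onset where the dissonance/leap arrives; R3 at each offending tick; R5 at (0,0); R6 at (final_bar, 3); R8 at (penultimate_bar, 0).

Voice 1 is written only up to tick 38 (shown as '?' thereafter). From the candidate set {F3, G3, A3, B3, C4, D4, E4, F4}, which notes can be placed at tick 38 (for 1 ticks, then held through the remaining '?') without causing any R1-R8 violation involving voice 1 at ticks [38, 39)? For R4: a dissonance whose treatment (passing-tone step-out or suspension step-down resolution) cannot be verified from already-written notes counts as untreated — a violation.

F3: legal
G3: violates R4
A3: legal
B3: violates R4
C4: legal
D4: legal
E4: violates R4
F4: legal

{A3, C4, D4, F3, F4}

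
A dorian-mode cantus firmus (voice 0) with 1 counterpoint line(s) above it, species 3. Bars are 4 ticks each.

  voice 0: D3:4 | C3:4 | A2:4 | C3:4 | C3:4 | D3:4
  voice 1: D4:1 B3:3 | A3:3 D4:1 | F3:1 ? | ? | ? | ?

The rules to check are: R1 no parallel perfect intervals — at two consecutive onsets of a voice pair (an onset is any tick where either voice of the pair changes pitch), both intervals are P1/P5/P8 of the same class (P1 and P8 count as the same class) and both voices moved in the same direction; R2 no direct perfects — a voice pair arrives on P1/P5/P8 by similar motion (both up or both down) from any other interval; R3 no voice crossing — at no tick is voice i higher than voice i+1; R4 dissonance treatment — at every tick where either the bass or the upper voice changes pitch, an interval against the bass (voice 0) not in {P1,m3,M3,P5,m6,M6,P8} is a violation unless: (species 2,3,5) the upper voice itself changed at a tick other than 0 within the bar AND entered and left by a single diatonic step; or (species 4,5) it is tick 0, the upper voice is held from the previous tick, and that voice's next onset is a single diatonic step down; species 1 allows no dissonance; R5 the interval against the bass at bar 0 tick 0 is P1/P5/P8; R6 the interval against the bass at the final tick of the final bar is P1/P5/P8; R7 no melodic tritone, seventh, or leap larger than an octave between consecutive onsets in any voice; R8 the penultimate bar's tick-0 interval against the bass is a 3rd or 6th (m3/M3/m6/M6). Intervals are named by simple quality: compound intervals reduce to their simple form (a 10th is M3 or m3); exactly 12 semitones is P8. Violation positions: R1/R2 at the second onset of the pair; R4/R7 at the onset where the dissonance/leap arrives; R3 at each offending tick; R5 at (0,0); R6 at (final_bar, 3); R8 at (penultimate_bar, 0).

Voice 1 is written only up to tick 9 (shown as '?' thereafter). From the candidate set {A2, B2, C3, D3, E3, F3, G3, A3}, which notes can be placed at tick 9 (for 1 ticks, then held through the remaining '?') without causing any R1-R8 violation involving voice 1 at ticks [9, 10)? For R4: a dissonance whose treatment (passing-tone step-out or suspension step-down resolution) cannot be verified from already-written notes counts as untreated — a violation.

{A2, A3, C3, E3, F3}

A2: legal
B2: violates R4,R7
C3: legal
D3: violates R4
E3: legal
F3: legal
G3: violates R4
A3: legal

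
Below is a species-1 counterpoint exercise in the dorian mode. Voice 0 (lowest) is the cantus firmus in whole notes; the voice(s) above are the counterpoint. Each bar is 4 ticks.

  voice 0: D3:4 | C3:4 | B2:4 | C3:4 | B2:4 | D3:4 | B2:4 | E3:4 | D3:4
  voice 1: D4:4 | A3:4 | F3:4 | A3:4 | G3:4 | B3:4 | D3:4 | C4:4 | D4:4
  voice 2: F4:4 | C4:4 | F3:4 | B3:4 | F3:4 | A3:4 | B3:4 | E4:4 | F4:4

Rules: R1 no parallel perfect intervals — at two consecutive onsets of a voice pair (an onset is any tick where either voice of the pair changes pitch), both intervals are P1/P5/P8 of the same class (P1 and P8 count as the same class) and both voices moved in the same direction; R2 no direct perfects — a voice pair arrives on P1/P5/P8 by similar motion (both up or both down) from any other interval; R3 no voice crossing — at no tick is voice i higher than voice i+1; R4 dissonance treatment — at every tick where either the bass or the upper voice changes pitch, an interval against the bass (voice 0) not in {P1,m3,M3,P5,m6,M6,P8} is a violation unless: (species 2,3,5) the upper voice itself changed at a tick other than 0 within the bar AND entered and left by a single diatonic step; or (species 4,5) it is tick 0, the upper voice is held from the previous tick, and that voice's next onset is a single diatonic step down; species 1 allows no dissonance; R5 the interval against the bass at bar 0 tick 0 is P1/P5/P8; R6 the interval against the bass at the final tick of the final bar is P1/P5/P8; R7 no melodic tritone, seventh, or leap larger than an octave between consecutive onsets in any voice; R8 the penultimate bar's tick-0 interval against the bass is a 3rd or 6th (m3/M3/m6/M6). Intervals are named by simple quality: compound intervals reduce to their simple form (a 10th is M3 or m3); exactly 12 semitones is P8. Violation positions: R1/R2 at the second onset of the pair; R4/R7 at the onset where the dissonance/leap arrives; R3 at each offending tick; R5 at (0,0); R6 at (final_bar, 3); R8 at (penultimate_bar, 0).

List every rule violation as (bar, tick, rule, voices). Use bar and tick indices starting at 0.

bar 0: v0=D3 v1=D4 v2=F4 downbeat m3
bar 1: v0=C3 v1=A3 v2=C4 downbeat P8
bar 2: v0=B2 v1=F3 v2=F3 downbeat TT
bar 3: v0=C3 v1=A3 v2=B3 downbeat M7
bar 4: v0=B2 v1=G3 v2=F3 downbeat TT
bar 5: v0=D3 v1=B3 v2=A3 downbeat P5
bar 6: v0=B2 v1=D3 v2=B3 downbeat P8
bar 7: v0=E3 v1=C4 v2=E4 downbeat P8
bar 8: v0=D3 v1=D4 v2=F4 downbeat m3
  -> R5 @ bar 0 tick 0 v(0, 2): opens on m3
  -> R2 @ bar 1 tick 0 v(0, 2): D3/F4 m3 -> C3/C4 P8 similar
  -> R2 @ bar 2 tick 0 v(1, 2): A3/C4 m3 -> F3/F3 P1 similar
  -> R4 @ bar 2 tick 0 v(0, 1): B2/F3 TT untreated
  -> R4 @ bar 2 tick 0 v(0, 2): B2/F3 TT untreated
  -> R4 @ bar 3 tick 0 v(0, 2): C3/B3 M7 untreated
  -> R7 @ bar 3 tick 0 v(2,): F3->B3 leap 6st
  -> R3 @ bar 4 tick 0 v(1, 2): G3 above F3
  -> R4 @ bar 4 tick 0 v(0, 2): B2/F3 TT untreated
  -> R7 @ bar 4 tick 0 v(2,): B3->F3 leap 6st
  -> R3 @ bar 4 tick 1 v(1, 2): G3 above F3
  -> R3 @ bar 4 tick 2 v(1, 2): G3 above F3
  -> R3 @ bar 4 tick 3 v(1, 2): G3 above F3
  -> R2 @ bar 5 tick 0 v(0, 2): B2/F3 TT -> D3/A3 P5 similar
  -> R3 @ bar 5 tick 0 v(1, 2): B3 above A3
  -> R3 @ bar 5 tick 1 v(1, 2): B3 above A3
  -> R3 @ bar 5 tick 2 v(1, 2): B3 above A3
  -> R3 @ bar 5 tick 3 v(1, 2): B3 above A3
  -> R1 @ bar 7 tick 0 v(0, 2): B2/B3 P8 -> E3/E4 P8 similar
  -> R7 @ bar 7 tick 0 v(1,): D3->C4 leap 10st
  -> R8 @ bar 7 tick 0 v(0, 2): penult P8 not 3rd/6th
  -> R6 @ bar 8 tick 3 v(0, 2): closes on m3

(0, 0, R5, (0, 2))
(1, 0, R2, (0, 2))
(2, 0, R2, (1, 2))
(2, 0, R4, (0, 1))
(2, 0, R4, (0, 2))
(3, 0, R4, (0, 2))
(3, 0, R7, (2,))
(4, 0, R3, (1, 2))
(4, 0, R4, (0, 2))
(4, 0, R7, (2,))
(4, 1, R3, (1, 2))
(4, 2, R3, (1, 2))
(4, 3, R3, (1, 2))
(5, 0, R2, (0, 2))
(5, 0, R3, (1, 2))
(5, 1, R3, (1, 2))
(5, 2, R3, (1, 2))
(5, 3, R3, (1, 2))
(7, 0, R1, (0, 2))
(7, 0, R7, (1,))
(7, 0, R8, (0, 2))
(8, 3, R6, (0, 2))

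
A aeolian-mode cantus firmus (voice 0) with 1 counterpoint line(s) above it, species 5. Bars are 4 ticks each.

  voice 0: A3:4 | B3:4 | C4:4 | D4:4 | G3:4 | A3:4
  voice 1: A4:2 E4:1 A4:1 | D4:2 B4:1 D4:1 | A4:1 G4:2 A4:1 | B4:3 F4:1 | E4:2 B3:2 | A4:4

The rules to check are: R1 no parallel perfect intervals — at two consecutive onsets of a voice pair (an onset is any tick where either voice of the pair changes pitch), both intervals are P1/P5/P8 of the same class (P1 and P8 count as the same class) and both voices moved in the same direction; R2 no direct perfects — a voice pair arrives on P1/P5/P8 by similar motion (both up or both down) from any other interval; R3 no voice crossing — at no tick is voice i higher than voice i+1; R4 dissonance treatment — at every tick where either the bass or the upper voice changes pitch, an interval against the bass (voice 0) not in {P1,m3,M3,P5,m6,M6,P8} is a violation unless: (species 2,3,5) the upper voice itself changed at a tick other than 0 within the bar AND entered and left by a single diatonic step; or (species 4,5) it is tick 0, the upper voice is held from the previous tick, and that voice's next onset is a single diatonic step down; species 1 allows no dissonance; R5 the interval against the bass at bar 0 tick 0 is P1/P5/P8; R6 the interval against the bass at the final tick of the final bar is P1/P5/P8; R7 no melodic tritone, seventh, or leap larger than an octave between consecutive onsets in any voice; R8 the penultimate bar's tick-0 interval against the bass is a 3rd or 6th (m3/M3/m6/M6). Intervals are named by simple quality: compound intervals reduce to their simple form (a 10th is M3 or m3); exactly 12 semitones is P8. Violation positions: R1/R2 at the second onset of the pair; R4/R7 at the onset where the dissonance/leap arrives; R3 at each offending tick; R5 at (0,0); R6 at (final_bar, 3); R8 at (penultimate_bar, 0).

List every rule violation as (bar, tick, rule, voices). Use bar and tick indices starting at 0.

bar 0: v0=A3 v1=A4 downbeat P8
bar 1: v0=B3 v1=D4 downbeat m3
bar 2: v0=C4 v1=A4 downbeat M6
bar 3: v0=D4 v1=B4 downbeat M6
bar 4: v0=G3 v1=E4 downbeat M6
bar 5: v0=A3 v1=A4 downbeat P8
  -> R7 @ bar 3 tick 3 v(1,): B4->F4 leap 6st
  -> R2 @ bar 5 tick 0 v(0, 1): G3/B3 M3 -> A3/A4 P8 similar
  -> R7 @ bar 5 tick 0 v(1,): B3->A4 leap 10st

(3, 3, R7, (1,))
(5, 0, R2, (0, 1))
(5, 0, R7, (1,))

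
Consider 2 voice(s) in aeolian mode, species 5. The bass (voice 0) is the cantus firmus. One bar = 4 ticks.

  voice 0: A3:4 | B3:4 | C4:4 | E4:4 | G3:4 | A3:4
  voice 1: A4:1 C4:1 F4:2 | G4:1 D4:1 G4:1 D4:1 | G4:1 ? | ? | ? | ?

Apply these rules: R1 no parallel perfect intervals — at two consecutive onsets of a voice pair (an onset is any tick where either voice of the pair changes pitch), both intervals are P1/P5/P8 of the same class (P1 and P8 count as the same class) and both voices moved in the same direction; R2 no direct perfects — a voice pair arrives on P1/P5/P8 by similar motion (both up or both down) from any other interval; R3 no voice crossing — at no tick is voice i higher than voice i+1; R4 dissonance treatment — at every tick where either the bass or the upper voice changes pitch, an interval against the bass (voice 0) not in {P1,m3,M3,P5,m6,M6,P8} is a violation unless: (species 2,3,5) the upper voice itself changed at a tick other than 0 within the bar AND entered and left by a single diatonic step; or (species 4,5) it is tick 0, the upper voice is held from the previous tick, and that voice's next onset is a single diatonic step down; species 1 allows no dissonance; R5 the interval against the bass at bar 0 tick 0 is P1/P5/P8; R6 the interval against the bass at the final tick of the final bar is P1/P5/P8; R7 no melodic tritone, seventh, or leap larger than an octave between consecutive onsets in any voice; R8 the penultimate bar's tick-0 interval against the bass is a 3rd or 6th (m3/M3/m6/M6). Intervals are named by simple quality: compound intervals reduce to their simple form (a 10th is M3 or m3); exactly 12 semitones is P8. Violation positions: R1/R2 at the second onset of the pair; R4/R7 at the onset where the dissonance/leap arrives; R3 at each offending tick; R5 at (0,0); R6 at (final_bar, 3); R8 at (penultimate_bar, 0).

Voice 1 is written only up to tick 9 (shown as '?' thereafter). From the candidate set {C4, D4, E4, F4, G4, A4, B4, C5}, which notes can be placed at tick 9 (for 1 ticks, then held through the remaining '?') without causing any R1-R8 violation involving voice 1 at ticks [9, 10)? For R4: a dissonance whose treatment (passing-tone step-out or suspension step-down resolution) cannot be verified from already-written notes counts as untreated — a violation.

C4: legal
D4: violates R4
E4: legal
F4: violates R4
G4: legal
A4: legal
B4: violates R4
C5: legal

{A4, C4, C5, E4, G4}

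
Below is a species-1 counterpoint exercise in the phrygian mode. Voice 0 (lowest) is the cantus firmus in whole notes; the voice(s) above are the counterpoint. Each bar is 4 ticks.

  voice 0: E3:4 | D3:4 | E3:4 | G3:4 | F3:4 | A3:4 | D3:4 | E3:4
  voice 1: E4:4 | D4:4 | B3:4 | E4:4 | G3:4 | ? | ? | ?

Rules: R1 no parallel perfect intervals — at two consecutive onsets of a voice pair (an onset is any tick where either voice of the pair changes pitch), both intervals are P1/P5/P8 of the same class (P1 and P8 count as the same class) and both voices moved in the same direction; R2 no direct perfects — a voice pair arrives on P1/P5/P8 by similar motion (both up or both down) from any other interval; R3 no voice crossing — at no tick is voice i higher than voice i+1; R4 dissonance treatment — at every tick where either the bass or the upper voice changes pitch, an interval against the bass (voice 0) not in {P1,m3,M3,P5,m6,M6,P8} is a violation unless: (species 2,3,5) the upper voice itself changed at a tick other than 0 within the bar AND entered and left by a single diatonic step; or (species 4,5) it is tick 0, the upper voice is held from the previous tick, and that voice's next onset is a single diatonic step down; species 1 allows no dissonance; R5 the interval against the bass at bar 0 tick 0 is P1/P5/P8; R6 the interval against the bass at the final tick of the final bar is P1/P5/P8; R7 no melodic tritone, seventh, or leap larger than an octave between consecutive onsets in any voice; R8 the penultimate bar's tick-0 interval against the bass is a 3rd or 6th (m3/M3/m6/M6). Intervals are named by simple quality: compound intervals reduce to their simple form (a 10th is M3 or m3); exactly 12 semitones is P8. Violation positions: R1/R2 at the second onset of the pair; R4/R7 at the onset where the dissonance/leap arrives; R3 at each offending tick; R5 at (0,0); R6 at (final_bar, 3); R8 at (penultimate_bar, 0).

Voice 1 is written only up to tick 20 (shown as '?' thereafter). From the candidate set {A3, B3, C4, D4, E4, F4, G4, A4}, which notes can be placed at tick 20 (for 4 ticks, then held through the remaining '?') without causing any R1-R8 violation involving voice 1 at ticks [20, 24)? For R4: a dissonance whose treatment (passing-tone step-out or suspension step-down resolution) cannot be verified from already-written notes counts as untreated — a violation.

A3: violates R2
B3: violates R4
C4: legal
D4: violates R4
E4: violates R2
F4: violates R7
G4: violates R4
A4: violates R2,R7

{C4}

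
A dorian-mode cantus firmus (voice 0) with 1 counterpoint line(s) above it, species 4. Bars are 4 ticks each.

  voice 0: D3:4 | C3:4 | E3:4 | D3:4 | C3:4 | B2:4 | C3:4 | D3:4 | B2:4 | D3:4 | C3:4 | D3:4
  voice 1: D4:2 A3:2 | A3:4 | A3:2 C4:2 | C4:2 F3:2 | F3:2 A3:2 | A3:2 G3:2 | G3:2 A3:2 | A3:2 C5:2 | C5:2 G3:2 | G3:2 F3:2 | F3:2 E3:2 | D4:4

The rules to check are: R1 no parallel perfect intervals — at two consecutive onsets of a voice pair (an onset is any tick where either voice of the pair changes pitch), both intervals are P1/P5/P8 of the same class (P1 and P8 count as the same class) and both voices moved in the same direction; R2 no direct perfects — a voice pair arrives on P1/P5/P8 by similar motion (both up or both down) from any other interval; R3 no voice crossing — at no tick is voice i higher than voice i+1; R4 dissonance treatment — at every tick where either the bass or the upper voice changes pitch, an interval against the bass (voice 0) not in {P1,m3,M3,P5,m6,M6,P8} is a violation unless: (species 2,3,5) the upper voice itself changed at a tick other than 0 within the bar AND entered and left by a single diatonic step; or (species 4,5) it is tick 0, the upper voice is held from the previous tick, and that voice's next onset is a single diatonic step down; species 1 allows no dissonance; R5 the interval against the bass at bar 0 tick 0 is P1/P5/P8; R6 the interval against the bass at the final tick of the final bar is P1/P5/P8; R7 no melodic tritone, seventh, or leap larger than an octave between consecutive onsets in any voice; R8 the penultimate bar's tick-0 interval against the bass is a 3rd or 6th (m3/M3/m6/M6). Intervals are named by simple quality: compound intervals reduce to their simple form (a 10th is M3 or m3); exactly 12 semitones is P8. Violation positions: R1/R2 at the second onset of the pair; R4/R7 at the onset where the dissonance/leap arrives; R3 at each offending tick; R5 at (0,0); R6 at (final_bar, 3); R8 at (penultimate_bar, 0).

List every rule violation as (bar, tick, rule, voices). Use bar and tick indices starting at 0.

(2, 0, R4, (0, 1))
(3, 0, R4, (0, 1))
(4, 0, R4, (0, 1))
(7, 2, R4, (0, 1))
(7, 2, R7, (1,))
(8, 0, R4, (0, 1))
(8, 2, R7, (1,))
(10, 0, R8, (0, 1))
(11, 0, R2, (0, 1))
(11, 0, R7, (1,))

bar 0: v0=D3 v1=D4 downbeat P8
bar 1: v0=C3 v1=A3 downbeat M6
bar 2: v0=E3 v1=A3 downbeat P4
bar 3: v0=D3 v1=C4 downbeat m7
bar 4: v0=C3 v1=F3 downbeat P4
bar 5: v0=B2 v1=A3 downbeat m7
bar 6: v0=C3 v1=G3 downbeat P5
bar 7: v0=D3 v1=A3 downbeat P5
bar 8: v0=B2 v1=C5 downbeat m2
bar 9: v0=D3 v1=G3 downbeat P4
bar 10: v0=C3 v1=F3 downbeat P4
bar 11: v0=D3 v1=D4 downbeat P8
  -> R4 @ bar 2 tick 0 v(0, 1): E3/A3 P4 untreated
  -> R4 @ bar 3 tick 0 v(0, 1): D3/C4 m7 untreated
  -> R4 @ bar 4 tick 0 v(0, 1): C3/F3 P4 untreated
  -> R4 @ bar 7 tick 2 v(0, 1): D3/C5 m7 untreated
  -> R7 @ bar 7 tick 2 v(1,): A3->C5 leap 15st
  -> R4 @ bar 8 tick 0 v(0, 1): B2/C5 m2 untreated
  -> R7 @ bar 8 tick 2 v(1,): C5->G3 leap 17st
  -> R8 @ bar 10 tick 0 v(0, 1): penult P4 not 3rd/6th
  -> R2 @ bar 11 tick 0 v(0, 1): C3/E3 M3 -> D3/D4 P8 similar
  -> R7 @ bar 11 tick 0 v(1,): E3->D4 leap 10st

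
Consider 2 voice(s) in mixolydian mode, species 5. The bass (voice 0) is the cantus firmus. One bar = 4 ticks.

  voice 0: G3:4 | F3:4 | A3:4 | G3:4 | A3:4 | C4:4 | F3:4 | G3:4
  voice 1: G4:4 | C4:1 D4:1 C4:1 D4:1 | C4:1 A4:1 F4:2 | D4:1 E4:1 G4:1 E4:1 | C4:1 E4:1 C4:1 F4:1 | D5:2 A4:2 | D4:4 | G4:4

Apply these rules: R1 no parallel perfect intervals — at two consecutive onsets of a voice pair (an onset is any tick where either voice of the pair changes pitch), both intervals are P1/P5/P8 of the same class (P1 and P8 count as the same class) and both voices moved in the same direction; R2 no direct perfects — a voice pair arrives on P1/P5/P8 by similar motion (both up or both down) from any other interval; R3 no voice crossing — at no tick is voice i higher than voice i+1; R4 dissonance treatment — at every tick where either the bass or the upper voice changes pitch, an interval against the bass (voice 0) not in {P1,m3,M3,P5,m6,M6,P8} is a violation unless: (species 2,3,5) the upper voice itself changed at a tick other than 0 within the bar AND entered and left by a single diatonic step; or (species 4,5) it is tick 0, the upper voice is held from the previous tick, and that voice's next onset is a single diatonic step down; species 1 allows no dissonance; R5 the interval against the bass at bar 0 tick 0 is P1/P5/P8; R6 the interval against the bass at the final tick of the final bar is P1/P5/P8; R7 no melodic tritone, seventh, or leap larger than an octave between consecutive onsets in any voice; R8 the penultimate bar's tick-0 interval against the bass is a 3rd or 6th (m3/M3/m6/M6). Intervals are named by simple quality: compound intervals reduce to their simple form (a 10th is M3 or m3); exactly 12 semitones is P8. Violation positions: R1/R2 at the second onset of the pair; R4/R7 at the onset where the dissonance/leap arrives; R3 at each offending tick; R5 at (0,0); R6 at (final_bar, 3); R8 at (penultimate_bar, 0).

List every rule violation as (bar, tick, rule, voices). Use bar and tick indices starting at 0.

bar 0: v0=G3 v1=G4 downbeat P8
bar 1: v0=F3 v1=C4 downbeat P5
bar 2: v0=A3 v1=C4 downbeat m3
bar 3: v0=G3 v1=D4 downbeat P5
bar 4: v0=A3 v1=C4 downbeat m3
bar 5: v0=C4 v1=D5 downbeat M2
bar 6: v0=F3 v1=D4 downbeat M6
bar 7: v0=G3 v1=G4 downbeat P8
  -> R2 @ bar 1 tick 0 v(0, 1): G3/G4 P8 -> F3/C4 P5 similar
  -> R2 @ bar 3 tick 0 v(0, 1): A3/F4 m6 -> G3/D4 P5 similar
  -> R4 @ bar 5 tick 0 v(0, 1): C4/D5 M2 untreated
  -> R2 @ bar 7 tick 0 v(0, 1): F3/D4 M6 -> G3/G4 P8 similar

(1, 0, R2, (0, 1))
(3, 0, R2, (0, 1))
(5, 0, R4, (0, 1))
(7, 0, R2, (0, 1))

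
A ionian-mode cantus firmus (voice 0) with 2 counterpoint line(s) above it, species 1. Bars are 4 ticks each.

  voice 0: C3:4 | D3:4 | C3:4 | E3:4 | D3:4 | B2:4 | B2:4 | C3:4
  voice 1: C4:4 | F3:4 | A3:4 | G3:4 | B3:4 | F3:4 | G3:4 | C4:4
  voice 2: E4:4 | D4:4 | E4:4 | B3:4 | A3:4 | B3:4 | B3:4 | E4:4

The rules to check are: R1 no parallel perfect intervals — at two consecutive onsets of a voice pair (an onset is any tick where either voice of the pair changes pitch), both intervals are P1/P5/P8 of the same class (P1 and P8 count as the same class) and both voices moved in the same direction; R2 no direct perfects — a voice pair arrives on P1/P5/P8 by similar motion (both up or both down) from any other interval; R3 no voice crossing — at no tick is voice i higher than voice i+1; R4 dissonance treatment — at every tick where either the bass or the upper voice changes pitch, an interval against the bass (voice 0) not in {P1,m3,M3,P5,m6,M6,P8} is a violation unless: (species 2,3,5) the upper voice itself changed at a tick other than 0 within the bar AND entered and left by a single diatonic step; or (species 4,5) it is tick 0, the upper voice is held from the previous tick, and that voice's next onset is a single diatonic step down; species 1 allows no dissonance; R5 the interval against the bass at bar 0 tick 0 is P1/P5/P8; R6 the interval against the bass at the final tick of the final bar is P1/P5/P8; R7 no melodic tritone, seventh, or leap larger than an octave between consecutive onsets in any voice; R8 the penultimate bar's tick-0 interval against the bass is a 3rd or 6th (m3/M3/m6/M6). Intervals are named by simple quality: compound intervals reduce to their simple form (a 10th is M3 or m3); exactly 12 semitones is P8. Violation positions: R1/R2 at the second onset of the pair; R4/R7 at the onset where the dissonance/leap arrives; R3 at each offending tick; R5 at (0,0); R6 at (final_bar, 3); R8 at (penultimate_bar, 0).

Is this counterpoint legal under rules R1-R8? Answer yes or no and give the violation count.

bar 0: v0=C3 v1=C4 v2=E4 (M3)
bar 1: v0=D3 v1=F3 v2=D4 (P8)
bar 2: v0=C3 v1=A3 v2=E4 (M3)
bar 3: v0=E3 v1=G3 v2=B3 (P5)
bar 4: v0=D3 v1=B3 v2=A3 (P5)
bar 5: v0=B2 v1=F3 v2=B3 (P8)
bar 6: v0=B2 v1=G3 v2=B3 (P8)
bar 7: v0=C3 v1=C4 v2=E4 (M3)
  R5 @ bar0.0: opens on M3
  R2 @ bar2.0: F3/D4 M6 -> A3/E4 P5 similar
  R1 @ bar4.0: E3/B3 P5 -> D3/A3 P5 similar
  R3 @ bar4.0: B3 above A3
  R3 @ bar4.1: B3 above A3
  R3 @ bar4.2: B3 above A3
  R3 @ bar4.3: B3 above A3
  R4 @ bar5.0: B2/F3 TT untreated
  R7 @ bar5.0: B3->F3 leap 6st
  R8 @ bar6.0: penult P8 not 3rd/6th
  R2 @ bar7.0: B2/G3 m6 -> C3/C4 P8 similar
  R6 @ bar7.3: closes on M3

No (12 violations)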